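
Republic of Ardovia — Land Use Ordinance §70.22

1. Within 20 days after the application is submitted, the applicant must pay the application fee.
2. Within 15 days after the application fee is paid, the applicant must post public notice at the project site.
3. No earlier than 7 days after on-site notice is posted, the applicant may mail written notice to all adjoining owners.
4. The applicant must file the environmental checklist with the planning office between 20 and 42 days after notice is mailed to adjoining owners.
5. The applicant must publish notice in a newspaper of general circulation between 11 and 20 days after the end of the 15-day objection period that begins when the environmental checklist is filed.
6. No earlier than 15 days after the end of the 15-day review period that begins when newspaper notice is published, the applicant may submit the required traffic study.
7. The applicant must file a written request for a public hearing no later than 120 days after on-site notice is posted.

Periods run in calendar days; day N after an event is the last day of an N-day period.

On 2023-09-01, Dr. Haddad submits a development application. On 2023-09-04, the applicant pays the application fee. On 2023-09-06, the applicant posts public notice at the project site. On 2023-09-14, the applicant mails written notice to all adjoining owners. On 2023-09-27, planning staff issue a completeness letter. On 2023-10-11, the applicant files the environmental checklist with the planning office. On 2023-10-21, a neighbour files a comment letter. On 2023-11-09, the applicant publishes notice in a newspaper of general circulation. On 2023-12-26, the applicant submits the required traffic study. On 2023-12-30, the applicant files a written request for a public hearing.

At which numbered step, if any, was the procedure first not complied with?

(1) due by 2023-09-01 + 20 days = 2023-09-21; 2023-09-04 is within that limit.
(2) due by 2023-09-04 + 15 days = 2023-09-19; completed 2023-09-06, before the deadline.
(3) permitted from 2023-09-06 + 7 days = 2023-09-13 onward; 2023-09-14 is on or after that date.
(4) the permitted window runs from 2023-09-14 + 20 = 2023-10-04 to 2023-09-14 + 42 = 2023-10-26; done 2023-10-11 — within the window.
(5) the permitted window runs from 2023-10-26 + 11 = 2023-11-06 to 2023-10-26 + 20 = 2023-11-15; 2023-11-09 falls inside that range.
(6) permitted from 2023-11-24 + 15 days = 2023-12-09 onward; done 2023-12-26, after the minimum wait.
(7) due by 2023-09-06 + 120 days = 2024-01-04; done 2023-12-30 — timely.

None — every step was satisfied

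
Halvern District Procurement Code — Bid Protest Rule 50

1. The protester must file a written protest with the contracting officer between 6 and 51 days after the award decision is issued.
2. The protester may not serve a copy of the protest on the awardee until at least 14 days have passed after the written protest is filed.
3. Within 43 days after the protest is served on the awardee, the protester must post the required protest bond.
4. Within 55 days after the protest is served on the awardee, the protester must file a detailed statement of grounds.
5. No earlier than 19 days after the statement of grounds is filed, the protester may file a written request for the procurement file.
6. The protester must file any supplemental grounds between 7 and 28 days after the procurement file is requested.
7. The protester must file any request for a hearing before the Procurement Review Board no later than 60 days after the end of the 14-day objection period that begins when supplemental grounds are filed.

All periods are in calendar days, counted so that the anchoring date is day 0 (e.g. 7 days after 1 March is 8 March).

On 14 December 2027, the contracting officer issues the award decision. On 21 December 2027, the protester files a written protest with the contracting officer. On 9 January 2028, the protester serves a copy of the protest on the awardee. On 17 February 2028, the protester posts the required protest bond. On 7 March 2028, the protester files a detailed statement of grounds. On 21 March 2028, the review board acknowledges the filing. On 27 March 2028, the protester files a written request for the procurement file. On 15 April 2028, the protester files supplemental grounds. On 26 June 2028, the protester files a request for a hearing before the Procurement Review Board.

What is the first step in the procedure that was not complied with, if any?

Step 4

Step 1 — 6 and 51 days from 14 December 2027 (when the award decision is issued) are 20 December 2027 and 3 February 2028 respectively; 21 December 2027 falls inside that range.
Step 2 — must wait 14 days from 21 December 2027 (when the written protest is filed), so not before 4 January 2028; done 9 January 2028, after the minimum wait.
Step 3 — counting 43 days from 9 January 2028 (when the protest is served on the awardee) gives a deadline of 21 February 2028; done 17 February 2028 — timely.
Step 4 — counting 55 days from 9 January 2028 (when the protest is served on the awardee) gives a deadline of 4 March 2028; 7 March 2028 misses that deadline by 3 days.
The analysis stops there.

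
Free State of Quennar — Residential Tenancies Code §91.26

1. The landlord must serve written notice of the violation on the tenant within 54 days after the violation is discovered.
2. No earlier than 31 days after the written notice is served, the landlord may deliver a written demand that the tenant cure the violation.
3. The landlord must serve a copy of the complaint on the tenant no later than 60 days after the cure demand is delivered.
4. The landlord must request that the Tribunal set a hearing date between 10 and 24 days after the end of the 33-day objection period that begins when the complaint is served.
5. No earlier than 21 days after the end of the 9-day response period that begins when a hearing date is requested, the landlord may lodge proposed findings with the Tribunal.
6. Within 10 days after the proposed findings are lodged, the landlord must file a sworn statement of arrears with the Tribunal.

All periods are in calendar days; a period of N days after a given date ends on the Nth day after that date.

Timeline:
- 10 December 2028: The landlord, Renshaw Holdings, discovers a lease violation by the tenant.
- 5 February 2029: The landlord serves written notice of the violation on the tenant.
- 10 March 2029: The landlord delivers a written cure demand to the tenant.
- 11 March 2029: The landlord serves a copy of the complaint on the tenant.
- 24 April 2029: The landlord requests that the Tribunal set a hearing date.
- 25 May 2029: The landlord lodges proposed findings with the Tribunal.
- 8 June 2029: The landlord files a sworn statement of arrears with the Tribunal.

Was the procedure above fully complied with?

(1) due by 10 December 2028 + 54 days = 2 February 2029; done 5 February 2029 — 3 days late.
No need to go further; step 1 was not satisfied.

No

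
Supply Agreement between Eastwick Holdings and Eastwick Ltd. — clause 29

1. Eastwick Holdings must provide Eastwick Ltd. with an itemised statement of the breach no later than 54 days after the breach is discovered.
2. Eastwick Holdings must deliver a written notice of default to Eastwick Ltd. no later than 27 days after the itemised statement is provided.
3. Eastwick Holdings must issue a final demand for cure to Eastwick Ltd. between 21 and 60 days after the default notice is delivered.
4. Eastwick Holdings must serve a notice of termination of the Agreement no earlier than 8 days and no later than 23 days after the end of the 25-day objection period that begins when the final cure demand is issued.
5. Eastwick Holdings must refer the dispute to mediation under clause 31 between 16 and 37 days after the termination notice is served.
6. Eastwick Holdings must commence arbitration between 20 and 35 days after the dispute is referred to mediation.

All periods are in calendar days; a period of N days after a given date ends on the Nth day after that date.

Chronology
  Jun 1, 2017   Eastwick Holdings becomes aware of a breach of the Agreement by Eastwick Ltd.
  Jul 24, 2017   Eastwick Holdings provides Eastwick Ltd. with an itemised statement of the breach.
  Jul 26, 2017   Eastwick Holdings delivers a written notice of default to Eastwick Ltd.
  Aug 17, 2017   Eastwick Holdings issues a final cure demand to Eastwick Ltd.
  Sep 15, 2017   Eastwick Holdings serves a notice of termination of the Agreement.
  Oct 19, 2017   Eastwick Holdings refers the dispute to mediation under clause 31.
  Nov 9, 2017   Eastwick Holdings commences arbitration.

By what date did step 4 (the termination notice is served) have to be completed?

The final cure demand is issued on Aug 17, 2017; the 25-day objection period therefore ends Sep 11, 2017, and step 4 runs from that date. The window is 8–23 days after Sep 11, 2017; it closes on Oct 4, 2017.

Oct 4, 2017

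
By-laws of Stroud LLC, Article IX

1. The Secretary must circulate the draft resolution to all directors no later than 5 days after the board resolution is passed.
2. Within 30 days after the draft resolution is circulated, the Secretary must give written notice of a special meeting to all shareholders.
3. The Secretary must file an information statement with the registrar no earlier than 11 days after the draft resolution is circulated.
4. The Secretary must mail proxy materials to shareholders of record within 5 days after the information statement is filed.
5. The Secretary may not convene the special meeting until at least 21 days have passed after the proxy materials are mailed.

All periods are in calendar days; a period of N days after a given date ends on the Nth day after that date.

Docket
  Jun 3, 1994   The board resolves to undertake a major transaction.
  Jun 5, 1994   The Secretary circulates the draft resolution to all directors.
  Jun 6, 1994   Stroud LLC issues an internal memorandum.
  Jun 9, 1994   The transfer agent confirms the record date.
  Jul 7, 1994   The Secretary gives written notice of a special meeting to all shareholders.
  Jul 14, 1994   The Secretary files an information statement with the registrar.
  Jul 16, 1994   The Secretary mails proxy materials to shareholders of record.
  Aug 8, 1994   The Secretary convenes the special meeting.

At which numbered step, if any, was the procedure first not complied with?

Step 1 — counting 5 days from Jun 3, 1994 (when the board resolution is passed) gives a deadline of Jun 8, 1994; Jun 5, 1994 is within that limit.
Step 2 — counting 30 days from Jun 5, 1994 (when the draft resolution is circulated) gives a deadline of Jul 5, 1994; Jul 7, 1994 misses that deadline by 2 days.
That is the first point of non-compliance.

Step 2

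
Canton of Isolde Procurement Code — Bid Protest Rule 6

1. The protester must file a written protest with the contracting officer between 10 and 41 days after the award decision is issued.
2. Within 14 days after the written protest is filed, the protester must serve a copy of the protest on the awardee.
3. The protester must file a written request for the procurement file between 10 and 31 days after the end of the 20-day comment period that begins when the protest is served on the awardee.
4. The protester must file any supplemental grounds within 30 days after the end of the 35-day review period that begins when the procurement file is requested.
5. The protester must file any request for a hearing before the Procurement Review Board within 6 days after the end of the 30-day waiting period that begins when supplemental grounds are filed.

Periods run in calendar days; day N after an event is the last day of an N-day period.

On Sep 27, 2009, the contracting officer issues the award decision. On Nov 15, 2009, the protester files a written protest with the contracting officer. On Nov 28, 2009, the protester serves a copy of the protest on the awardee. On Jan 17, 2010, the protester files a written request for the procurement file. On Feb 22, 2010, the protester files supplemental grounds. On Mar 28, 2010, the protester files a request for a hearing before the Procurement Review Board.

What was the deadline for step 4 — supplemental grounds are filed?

Mar 23, 2010

The procurement file is requested on Jan 17, 2010; the 35-day review period therefore ends Feb 21, 2010, and step 4 runs from that date. 30 days after Feb 21, 2010 is Mar 23, 2010.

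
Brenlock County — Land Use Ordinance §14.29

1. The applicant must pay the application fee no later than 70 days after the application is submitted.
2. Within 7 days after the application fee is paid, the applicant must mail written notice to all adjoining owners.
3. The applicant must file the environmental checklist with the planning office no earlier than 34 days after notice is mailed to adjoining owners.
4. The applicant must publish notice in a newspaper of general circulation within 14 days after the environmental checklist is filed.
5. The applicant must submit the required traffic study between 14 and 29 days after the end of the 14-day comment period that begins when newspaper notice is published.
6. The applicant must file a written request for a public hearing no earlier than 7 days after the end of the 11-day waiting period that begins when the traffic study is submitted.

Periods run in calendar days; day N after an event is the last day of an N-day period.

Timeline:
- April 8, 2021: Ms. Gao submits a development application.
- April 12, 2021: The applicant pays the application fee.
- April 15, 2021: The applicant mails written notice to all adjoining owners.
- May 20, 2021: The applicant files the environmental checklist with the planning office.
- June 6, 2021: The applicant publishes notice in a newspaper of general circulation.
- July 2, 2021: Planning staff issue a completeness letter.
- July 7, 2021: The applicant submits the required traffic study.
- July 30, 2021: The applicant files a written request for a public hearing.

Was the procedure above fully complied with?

Step 1: 70 days after April 8, 2021 (when the application is submitted) is June 17, 2021; April 12, 2021 is within that limit.
Step 2: 7 days after April 12, 2021 (when the application fee is paid) is April 19, 2021; completed April 15, 2021, before the deadline.
Step 3: the earliest permitted date is 34 days after April 15, 2021 (when notice is mailed to adjoining owners), i.e. May 19, 2021; done May 20, 2021, after the minimum wait.
Step 4: 14 days after May 20, 2021 (when the environmental checklist is filed) is June 3, 2021; June 6, 2021 misses that deadline by 3 days.
Later steps need not be reached.

No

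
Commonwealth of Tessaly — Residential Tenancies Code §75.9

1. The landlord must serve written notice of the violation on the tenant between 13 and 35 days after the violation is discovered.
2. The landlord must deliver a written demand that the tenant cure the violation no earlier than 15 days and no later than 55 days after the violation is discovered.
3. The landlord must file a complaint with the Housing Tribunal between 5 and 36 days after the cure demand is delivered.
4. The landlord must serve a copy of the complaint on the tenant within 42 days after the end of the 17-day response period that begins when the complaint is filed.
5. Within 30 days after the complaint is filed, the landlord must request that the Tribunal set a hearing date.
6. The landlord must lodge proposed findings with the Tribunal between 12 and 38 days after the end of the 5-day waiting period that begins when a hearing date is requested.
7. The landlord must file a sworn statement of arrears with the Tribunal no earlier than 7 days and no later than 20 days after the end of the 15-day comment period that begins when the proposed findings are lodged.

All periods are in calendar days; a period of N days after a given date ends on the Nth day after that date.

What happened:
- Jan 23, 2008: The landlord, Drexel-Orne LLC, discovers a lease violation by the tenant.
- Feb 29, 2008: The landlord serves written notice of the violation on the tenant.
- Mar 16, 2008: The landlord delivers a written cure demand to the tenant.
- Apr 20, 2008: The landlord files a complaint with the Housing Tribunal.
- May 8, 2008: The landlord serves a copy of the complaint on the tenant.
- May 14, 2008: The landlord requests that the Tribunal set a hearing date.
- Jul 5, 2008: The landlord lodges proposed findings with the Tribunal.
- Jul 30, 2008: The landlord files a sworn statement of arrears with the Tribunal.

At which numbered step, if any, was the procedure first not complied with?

Step 1

Step 1 — 13 and 35 days from Jan 23, 2008 (when the violation is discovered) are Feb 5, 2008 and Feb 27, 2008 respectively; done Feb 29, 2008 — 2 days after the window closed.
Later steps need not be reached.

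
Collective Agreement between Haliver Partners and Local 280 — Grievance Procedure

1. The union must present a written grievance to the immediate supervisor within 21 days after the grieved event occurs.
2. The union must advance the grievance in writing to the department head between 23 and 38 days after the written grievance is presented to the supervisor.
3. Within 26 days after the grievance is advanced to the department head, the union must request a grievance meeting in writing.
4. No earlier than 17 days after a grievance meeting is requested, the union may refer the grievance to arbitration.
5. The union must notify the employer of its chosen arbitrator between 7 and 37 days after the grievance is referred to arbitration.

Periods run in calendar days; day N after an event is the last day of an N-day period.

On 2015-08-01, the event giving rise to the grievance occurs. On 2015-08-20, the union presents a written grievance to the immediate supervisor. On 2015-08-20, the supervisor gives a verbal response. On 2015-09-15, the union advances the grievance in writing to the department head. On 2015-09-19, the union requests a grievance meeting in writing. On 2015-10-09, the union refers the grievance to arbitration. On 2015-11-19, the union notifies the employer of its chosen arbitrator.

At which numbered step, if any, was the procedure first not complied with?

(1) due by 2015-08-01 + 21 days = 2015-08-22; completed 2015-08-20, before the deadline.
(2) the permitted window runs from 2015-08-20 + 23 = 2015-09-12 to 2015-08-20 + 38 = 2015-09-27; 2015-09-15 falls inside that range.
(3) due by 2015-09-15 + 26 days = 2015-10-11; done 2015-09-19 — timely.
(4) permitted from 2015-09-19 + 17 days = 2015-10-06 onward; done 2015-10-09 — permitted.
(5) the permitted window runs from 2015-10-09 + 7 = 2015-10-16 to 2015-10-09 + 37 = 2015-11-15; done 2015-11-19 — 4 days after the window closed.
The procedure was therefore not followed at step 5.

Step 5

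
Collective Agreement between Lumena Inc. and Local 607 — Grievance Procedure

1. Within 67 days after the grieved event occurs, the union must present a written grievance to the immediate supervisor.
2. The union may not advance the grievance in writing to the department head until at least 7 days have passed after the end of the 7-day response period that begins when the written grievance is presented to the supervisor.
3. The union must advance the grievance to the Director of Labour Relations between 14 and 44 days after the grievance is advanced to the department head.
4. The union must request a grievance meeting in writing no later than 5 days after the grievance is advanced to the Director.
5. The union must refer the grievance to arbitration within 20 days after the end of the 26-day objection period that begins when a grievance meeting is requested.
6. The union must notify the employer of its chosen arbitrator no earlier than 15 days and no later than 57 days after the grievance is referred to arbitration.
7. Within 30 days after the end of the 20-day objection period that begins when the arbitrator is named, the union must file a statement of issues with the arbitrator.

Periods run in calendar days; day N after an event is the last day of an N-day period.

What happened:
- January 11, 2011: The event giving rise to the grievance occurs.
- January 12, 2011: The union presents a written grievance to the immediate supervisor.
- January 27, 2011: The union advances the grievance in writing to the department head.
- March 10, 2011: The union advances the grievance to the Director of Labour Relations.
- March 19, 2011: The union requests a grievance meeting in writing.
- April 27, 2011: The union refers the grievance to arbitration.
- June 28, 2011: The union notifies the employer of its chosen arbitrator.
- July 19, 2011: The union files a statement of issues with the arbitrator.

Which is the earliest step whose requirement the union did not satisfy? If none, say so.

Step 1 — counting 67 days from January 11, 2011 (when the grieved event occurs) gives a deadline of March 19, 2011; January 12, 2011 is within that limit.
Step 2 — must wait 7 days from January 19, 2011 (end of the 7-day response period, which began when the written grievance is presented to the supervisor on January 12, 2011), so not before January 26, 2011; January 27, 2011 is on or after that date.
Step 3 — 14 and 44 days from January 27, 2011 (when the grievance is advanced to the department head) are February 10, 2011 and March 12, 2011 respectively; March 10, 2011 falls inside that range.
Step 4 — counting 5 days from March 10, 2011 (when the grievance is advanced to the Director) gives a deadline of March 15, 2011; done March 19, 2011 — 4 days late.
That is the first point of non-compliance.

Step 4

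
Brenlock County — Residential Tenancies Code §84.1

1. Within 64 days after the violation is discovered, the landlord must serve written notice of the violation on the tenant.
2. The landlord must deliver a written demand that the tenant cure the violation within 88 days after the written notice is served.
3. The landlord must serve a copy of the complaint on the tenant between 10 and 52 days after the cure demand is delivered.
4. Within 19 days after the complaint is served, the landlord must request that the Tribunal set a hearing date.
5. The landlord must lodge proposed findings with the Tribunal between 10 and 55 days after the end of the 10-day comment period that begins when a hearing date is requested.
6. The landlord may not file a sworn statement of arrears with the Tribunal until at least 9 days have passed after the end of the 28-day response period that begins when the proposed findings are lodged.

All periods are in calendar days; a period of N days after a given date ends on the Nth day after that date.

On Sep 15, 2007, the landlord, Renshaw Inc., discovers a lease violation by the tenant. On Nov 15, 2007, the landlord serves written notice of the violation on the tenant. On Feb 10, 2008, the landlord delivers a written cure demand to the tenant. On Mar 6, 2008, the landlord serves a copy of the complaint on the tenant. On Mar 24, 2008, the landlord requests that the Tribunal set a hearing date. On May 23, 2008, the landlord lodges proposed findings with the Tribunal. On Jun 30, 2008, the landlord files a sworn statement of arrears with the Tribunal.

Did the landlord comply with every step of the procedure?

(1) due by Sep 15, 2007 + 64 days = Nov 18, 2007; Nov 15, 2007 is within that limit.
(2) due by Nov 15, 2007 + 88 days = Feb 11, 2008; Feb 10, 2008 is within that limit.
(3) the permitted window runs from Feb 10, 2008 + 10 = Feb 20, 2008 to Feb 10, 2008 + 52 = Apr 2, 2008; done Mar 6, 2008 — within the window.
(4) due by Mar 6, 2008 + 19 days = Mar 25, 2008; completed Mar 24, 2008, before the deadline.
(5) the permitted window runs from Apr 3, 2008 + 10 = Apr 13, 2008 to Apr 3, 2008 + 55 = May 28, 2008; done May 23, 2008, which is between those dates.
(6) permitted from Jun 20, 2008 + 9 days = Jun 29, 2008 onward; done Jun 30, 2008, after the minimum wait.

Yes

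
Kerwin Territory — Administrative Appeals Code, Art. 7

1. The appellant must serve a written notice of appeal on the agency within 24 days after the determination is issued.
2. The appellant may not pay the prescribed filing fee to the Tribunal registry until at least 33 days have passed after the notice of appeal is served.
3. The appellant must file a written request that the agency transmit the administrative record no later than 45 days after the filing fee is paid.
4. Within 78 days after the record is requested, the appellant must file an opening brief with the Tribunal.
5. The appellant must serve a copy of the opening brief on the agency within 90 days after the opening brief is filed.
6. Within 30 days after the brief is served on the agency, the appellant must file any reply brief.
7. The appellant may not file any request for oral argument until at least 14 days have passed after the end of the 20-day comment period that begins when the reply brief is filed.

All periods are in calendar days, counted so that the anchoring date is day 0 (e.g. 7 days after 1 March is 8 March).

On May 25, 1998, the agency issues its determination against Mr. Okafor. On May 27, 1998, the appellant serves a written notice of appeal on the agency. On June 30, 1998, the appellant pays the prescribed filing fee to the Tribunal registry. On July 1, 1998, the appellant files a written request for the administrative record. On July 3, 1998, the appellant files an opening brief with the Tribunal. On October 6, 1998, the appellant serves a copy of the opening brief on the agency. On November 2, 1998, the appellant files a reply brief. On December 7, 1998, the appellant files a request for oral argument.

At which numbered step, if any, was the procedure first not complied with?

Step 5

(1) due by May 25, 1998 + 24 days = June 18, 1998; May 27, 1998 is within that limit.
(2) permitted from May 27, 1998 + 33 days = June 29, 1998 onward; done June 30, 1998, after the minimum wait.
(3) due by June 30, 1998 + 45 days = August 14, 1998; done July 1, 1998 — timely.
(4) due by July 1, 1998 + 78 days = September 17, 1998; completed July 3, 1998, before the deadline.
(5) due by July 3, 1998 + 90 days = October 1, 1998; done October 6, 1998 — 5 days late.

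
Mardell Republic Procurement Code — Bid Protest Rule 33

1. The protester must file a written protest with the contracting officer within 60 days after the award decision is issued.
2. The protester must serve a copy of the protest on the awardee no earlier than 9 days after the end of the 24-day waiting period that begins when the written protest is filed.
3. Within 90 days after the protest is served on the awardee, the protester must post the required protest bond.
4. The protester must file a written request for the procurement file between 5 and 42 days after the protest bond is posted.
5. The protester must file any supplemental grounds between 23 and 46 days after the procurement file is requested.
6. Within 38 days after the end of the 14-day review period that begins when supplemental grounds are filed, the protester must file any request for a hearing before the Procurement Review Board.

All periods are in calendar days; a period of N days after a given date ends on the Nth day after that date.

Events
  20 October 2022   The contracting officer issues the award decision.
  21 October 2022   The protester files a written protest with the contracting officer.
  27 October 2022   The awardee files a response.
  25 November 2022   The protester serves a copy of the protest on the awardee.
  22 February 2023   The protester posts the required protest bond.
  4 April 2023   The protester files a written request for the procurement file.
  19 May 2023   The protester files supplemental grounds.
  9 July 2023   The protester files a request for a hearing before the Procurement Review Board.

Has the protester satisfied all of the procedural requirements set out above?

Yes

(1) due by 20 October 2022 + 60 days = 19 December 2022; done 21 October 2022 — timely.
(2) permitted from 14 November 2022 + 9 days = 23 November 2022 onward; done 25 November 2022, after the minimum wait.
(3) due by 25 November 2022 + 90 days = 23 February 2023; 22 February 2023 is within that limit.
(4) the permitted window runs from 22 February 2023 + 5 = 27 February 2023 to 22 February 2023 + 42 = 5 April 2023; done 4 April 2023, which is between those dates.
(5) the permitted window runs from 4 April 2023 + 23 = 27 April 2023 to 4 April 2023 + 46 = 20 May 2023; 19 May 2023 falls inside that range.
(6) due by 2 June 2023 + 38 days = 10 July 2023; completed 9 July 2023, before the deadline.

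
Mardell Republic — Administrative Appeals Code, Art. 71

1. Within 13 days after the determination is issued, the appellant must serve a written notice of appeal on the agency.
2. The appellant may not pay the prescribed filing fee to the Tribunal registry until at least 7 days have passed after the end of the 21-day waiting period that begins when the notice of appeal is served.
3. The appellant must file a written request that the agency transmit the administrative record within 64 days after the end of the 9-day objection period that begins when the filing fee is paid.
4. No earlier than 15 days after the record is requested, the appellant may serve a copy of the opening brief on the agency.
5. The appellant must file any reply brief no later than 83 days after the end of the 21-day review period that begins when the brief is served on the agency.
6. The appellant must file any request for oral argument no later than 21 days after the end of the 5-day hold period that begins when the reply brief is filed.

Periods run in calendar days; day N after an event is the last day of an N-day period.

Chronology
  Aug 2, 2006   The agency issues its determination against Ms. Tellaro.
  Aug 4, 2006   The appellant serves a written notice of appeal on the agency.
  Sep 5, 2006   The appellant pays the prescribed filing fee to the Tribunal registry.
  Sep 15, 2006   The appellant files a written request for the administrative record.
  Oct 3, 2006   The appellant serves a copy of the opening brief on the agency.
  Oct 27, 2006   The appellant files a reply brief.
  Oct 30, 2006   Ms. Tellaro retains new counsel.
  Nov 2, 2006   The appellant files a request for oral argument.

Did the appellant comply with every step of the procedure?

Step 1 — counting 13 days from Aug 2, 2006 (when the determination is issued) gives a deadline of Aug 15, 2006; Aug 4, 2006 is within that limit.
Step 2 — must wait 7 days from Aug 25, 2006 (end of the 21-day waiting period, which began when the notice of appeal is served on Aug 4, 2006), so not before Sep 1, 2006; Sep 5, 2006 is on or after that date.
Step 3 — counting 64 days from Sep 14, 2006 (end of the 9-day objection period, which began when the filing fee is paid on Sep 5, 2006) gives a deadline of Nov 17, 2006; Sep 15, 2006 is within that limit.
Step 4 — must wait 15 days from Sep 15, 2006 (when the record is requested), so not before Sep 30, 2006; Oct 3, 2006 is on or after that date.
Step 5 — counting 83 days from Oct 24, 2006 (end of the 21-day review period, which began when the brief is served on the agency on Oct 3, 2006) gives a deadline of Jan 15, 2007; done Oct 27, 2006 — timely.
Step 6 — counting 21 days from Nov 1, 2006 (end of the 5-day hold period, which began when the reply brief is filed on Oct 27, 2006) gives a deadline of Nov 22, 2006; Nov 2, 2006 is within that limit.

Yes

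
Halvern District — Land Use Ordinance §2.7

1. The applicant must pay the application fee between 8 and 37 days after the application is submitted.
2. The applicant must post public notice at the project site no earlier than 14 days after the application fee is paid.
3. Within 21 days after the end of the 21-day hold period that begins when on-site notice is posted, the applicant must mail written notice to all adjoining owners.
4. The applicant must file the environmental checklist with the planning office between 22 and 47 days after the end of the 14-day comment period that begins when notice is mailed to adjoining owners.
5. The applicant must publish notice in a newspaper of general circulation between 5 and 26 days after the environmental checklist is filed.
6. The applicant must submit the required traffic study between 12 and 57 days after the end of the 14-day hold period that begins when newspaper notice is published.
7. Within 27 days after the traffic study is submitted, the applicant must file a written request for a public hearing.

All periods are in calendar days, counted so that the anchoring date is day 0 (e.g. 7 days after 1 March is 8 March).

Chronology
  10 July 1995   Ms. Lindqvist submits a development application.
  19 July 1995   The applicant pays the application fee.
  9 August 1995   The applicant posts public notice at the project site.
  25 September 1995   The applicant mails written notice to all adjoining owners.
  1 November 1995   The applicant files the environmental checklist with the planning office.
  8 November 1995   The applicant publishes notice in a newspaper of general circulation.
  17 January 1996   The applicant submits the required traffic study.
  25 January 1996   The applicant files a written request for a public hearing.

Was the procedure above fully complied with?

No

Step 1 — 8 and 37 days from 10 July 1995 (when the application is submitted) are 18 July 1995 and 16 August 1995 respectively; done 19 July 1995, which is between those dates.
Step 2 — must wait 14 days from 19 July 1995 (when the application fee is paid), so not before 2 August 1995; 9 August 1995 is on or after that date.
Step 3 — counting 21 days from 30 August 1995 (end of the 21-day hold period, which began when on-site notice is posted on 9 August 1995) gives a deadline of 20 September 1995; done 25 September 1995 — 5 days late.
The procedure was therefore not followed at step 3.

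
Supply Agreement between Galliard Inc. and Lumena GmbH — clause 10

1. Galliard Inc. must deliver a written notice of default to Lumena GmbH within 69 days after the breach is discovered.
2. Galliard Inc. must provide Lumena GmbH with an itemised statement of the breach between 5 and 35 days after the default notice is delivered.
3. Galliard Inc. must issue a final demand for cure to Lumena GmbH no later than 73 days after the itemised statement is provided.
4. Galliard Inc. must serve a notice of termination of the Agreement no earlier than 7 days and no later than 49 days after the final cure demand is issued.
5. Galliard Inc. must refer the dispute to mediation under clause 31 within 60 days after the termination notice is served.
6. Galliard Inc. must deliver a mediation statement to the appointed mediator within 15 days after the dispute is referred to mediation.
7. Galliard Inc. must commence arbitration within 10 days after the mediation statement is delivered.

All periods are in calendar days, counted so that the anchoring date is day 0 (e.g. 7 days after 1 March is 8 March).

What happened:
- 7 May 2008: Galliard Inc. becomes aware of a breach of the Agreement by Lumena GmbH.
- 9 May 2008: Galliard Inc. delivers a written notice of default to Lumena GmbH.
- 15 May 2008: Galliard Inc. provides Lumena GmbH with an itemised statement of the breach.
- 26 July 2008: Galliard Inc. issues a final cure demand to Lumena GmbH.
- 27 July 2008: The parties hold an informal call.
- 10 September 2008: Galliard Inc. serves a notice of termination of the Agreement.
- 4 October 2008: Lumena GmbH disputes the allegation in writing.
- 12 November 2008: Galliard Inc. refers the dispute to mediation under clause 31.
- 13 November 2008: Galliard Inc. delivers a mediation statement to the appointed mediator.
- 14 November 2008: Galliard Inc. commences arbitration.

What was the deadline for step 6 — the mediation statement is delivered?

Step 6 runs from 12 November 2008, when the dispute is referred to mediation. 15 days after 12 November 2008 is 27 November 2008.

27 November 2008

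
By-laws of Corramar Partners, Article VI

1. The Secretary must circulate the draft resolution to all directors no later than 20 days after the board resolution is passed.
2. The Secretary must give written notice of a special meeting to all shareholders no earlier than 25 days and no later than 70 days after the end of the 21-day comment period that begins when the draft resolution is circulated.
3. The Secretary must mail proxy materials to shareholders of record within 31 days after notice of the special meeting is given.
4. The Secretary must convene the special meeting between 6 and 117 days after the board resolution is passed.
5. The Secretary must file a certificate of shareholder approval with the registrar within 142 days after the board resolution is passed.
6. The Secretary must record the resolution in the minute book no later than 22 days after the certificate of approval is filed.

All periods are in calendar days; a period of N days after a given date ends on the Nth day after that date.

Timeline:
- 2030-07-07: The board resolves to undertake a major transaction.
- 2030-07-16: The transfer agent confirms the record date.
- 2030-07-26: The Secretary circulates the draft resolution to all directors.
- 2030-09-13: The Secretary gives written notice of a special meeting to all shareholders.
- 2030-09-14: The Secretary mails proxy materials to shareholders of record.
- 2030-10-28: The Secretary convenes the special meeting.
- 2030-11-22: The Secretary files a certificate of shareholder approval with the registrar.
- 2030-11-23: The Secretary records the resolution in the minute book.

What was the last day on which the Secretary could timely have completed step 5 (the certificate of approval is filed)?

Step 5 runs from 2030-07-07, when the board resolution is passed. 142 days after 2030-07-07 is 2030-11-26.

2030-11-26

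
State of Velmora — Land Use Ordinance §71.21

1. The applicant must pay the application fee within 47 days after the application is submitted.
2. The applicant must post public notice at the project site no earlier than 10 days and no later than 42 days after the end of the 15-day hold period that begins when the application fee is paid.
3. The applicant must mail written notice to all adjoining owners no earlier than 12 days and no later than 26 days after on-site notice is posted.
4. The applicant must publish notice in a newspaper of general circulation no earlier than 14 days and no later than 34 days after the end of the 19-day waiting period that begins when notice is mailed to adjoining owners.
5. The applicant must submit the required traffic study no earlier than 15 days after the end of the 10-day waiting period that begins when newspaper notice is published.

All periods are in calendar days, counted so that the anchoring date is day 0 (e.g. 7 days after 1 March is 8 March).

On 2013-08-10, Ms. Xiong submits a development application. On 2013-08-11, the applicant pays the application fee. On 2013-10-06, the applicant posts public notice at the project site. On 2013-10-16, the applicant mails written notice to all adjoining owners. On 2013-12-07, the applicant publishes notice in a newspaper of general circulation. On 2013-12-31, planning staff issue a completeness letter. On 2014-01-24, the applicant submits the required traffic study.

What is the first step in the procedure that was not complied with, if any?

Step 1: 47 days after 2013-08-10 (when the application is submitted) is 2013-09-26; done 2013-08-11 — timely.
Step 2: the window is 10–42 days after 2013-08-26 (end of the 15-day hold period, which began when the application fee is paid on 2013-08-11), so 2013-09-05 through 2013-10-07; done 2013-10-06 — within the window.
Step 3: the window is 12–26 days after 2013-10-06 (when on-site notice is posted), so 2013-10-18 through 2013-11-01; 2013-10-16 is 2 days too early.
No need to go further; step 3 was not satisfied.

Step 3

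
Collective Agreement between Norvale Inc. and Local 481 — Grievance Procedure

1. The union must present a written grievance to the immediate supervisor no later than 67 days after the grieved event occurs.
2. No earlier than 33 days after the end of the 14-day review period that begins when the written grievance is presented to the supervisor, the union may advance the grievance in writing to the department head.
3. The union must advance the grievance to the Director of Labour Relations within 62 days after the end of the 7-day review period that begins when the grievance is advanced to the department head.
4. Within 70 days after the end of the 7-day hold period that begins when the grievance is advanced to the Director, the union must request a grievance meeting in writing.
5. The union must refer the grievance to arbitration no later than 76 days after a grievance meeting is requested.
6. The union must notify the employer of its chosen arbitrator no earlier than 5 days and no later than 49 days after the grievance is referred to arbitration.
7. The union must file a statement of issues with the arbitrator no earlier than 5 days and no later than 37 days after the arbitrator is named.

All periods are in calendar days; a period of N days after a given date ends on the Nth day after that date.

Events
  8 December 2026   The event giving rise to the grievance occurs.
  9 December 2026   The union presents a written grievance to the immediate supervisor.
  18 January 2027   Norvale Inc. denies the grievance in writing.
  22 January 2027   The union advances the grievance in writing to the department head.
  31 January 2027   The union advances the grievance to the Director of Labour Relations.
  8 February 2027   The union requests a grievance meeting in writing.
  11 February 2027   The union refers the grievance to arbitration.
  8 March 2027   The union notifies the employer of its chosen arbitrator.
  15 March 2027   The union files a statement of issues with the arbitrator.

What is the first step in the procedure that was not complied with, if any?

Step 2

(1) due by 8 December 2026 + 67 days = 13 February 2027; 9 December 2026 is within that limit.
(2) permitted from 23 December 2026 + 33 days = 25 January 2027 onward; 22 January 2027 is 3 days before the earliest permitted date.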